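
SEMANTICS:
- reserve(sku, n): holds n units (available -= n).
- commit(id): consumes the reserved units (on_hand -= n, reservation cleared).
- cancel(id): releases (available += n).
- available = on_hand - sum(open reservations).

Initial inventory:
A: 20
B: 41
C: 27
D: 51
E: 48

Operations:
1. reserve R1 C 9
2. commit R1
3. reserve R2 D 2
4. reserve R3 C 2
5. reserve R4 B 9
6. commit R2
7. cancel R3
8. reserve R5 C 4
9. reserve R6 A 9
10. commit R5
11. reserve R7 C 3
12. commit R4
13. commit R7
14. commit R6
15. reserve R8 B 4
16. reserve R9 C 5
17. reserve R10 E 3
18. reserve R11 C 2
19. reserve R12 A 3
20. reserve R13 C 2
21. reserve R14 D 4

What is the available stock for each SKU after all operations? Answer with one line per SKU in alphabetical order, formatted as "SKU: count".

Answer: A: 8
B: 28
C: 2
D: 45
E: 45

Derivation:
Step 1: reserve R1 C 9 -> on_hand[A=20 B=41 C=27 D=51 E=48] avail[A=20 B=41 C=18 D=51 E=48] open={R1}
Step 2: commit R1 -> on_hand[A=20 B=41 C=18 D=51 E=48] avail[A=20 B=41 C=18 D=51 E=48] open={}
Step 3: reserve R2 D 2 -> on_hand[A=20 B=41 C=18 D=51 E=48] avail[A=20 B=41 C=18 D=49 E=48] open={R2}
Step 4: reserve R3 C 2 -> on_hand[A=20 B=41 C=18 D=51 E=48] avail[A=20 B=41 C=16 D=49 E=48] open={R2,R3}
Step 5: reserve R4 B 9 -> on_hand[A=20 B=41 C=18 D=51 E=48] avail[A=20 B=32 C=16 D=49 E=48] open={R2,R3,R4}
Step 6: commit R2 -> on_hand[A=20 B=41 C=18 D=49 E=48] avail[A=20 B=32 C=16 D=49 E=48] open={R3,R4}
Step 7: cancel R3 -> on_hand[A=20 B=41 C=18 D=49 E=48] avail[A=20 B=32 C=18 D=49 E=48] open={R4}
Step 8: reserve R5 C 4 -> on_hand[A=20 B=41 C=18 D=49 E=48] avail[A=20 B=32 C=14 D=49 E=48] open={R4,R5}
Step 9: reserve R6 A 9 -> on_hand[A=20 B=41 C=18 D=49 E=48] avail[A=11 B=32 C=14 D=49 E=48] open={R4,R5,R6}
Step 10: commit R5 -> on_hand[A=20 B=41 C=14 D=49 E=48] avail[A=11 B=32 C=14 D=49 E=48] open={R4,R6}
Step 11: reserve R7 C 3 -> on_hand[A=20 B=41 C=14 D=49 E=48] avail[A=11 B=32 C=11 D=49 E=48] open={R4,R6,R7}
Step 12: commit R4 -> on_hand[A=20 B=32 C=14 D=49 E=48] avail[A=11 B=32 C=11 D=49 E=48] open={R6,R7}
Step 13: commit R7 -> on_hand[A=20 B=32 C=11 D=49 E=48] avail[A=11 B=32 C=11 D=49 E=48] open={R6}
Step 14: commit R6 -> on_hand[A=11 B=32 C=11 D=49 E=48] avail[A=11 B=32 C=11 D=49 E=48] open={}
Step 15: reserve R8 B 4 -> on_hand[A=11 B=32 C=11 D=49 E=48] avail[A=11 B=28 C=11 D=49 E=48] open={R8}
Step 16: reserve R9 C 5 -> on_hand[A=11 B=32 C=11 D=49 E=48] avail[A=11 B=28 C=6 D=49 E=48] open={R8,R9}
Step 17: reserve R10 E 3 -> on_hand[A=11 B=32 C=11 D=49 E=48] avail[A=11 B=28 C=6 D=49 E=45] open={R10,R8,R9}
Step 18: reserve R11 C 2 -> on_hand[A=11 B=32 C=11 D=49 E=48] avail[A=11 B=28 C=4 D=49 E=45] open={R10,R11,R8,R9}
Step 19: reserve R12 A 3 -> on_hand[A=11 B=32 C=11 D=49 E=48] avail[A=8 B=28 C=4 D=49 E=45] open={R10,R11,R12,R8,R9}
Step 20: reserve R13 C 2 -> on_hand[A=11 B=32 C=11 D=49 E=48] avail[A=8 B=28 C=2 D=49 E=45] open={R10,R11,R12,R13,R8,R9}
Step 21: reserve R14 D 4 -> on_hand[A=11 B=32 C=11 D=49 E=48] avail[A=8 B=28 C=2 D=45 E=45] open={R10,R11,R12,R13,R14,R8,R9}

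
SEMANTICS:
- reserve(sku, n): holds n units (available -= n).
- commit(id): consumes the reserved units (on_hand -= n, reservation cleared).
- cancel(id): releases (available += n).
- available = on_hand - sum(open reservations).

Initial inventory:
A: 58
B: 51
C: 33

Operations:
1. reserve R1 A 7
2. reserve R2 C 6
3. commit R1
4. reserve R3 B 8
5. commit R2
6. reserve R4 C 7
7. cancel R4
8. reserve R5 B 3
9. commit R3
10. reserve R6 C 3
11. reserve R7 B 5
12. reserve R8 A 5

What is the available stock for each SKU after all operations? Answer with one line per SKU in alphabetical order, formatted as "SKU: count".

Step 1: reserve R1 A 7 -> on_hand[A=58 B=51 C=33] avail[A=51 B=51 C=33] open={R1}
Step 2: reserve R2 C 6 -> on_hand[A=58 B=51 C=33] avail[A=51 B=51 C=27] open={R1,R2}
Step 3: commit R1 -> on_hand[A=51 B=51 C=33] avail[A=51 B=51 C=27] open={R2}
Step 4: reserve R3 B 8 -> on_hand[A=51 B=51 C=33] avail[A=51 B=43 C=27] open={R2,R3}
Step 5: commit R2 -> on_hand[A=51 B=51 C=27] avail[A=51 B=43 C=27] open={R3}
Step 6: reserve R4 C 7 -> on_hand[A=51 B=51 C=27] avail[A=51 B=43 C=20] open={R3,R4}
Step 7: cancel R4 -> on_hand[A=51 B=51 C=27] avail[A=51 B=43 C=27] open={R3}
Step 8: reserve R5 B 3 -> on_hand[A=51 B=51 C=27] avail[A=51 B=40 C=27] open={R3,R5}
Step 9: commit R3 -> on_hand[A=51 B=43 C=27] avail[A=51 B=40 C=27] open={R5}
Step 10: reserve R6 C 3 -> on_hand[A=51 B=43 C=27] avail[A=51 B=40 C=24] open={R5,R6}
Step 11: reserve R7 B 5 -> on_hand[A=51 B=43 C=27] avail[A=51 B=35 C=24] open={R5,R6,R7}
Step 12: reserve R8 A 5 -> on_hand[A=51 B=43 C=27] avail[A=46 B=35 C=24] open={R5,R6,R7,R8}

Answer: A: 46
B: 35
C: 24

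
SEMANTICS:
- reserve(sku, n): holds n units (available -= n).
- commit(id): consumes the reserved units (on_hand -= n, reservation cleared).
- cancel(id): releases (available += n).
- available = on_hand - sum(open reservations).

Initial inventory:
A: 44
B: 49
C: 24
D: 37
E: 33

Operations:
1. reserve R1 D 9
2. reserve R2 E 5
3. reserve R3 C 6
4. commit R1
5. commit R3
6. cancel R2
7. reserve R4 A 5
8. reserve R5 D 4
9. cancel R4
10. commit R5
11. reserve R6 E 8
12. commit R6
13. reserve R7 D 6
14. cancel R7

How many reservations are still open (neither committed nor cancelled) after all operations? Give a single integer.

Answer: 0

Derivation:
Step 1: reserve R1 D 9 -> on_hand[A=44 B=49 C=24 D=37 E=33] avail[A=44 B=49 C=24 D=28 E=33] open={R1}
Step 2: reserve R2 E 5 -> on_hand[A=44 B=49 C=24 D=37 E=33] avail[A=44 B=49 C=24 D=28 E=28] open={R1,R2}
Step 3: reserve R3 C 6 -> on_hand[A=44 B=49 C=24 D=37 E=33] avail[A=44 B=49 C=18 D=28 E=28] open={R1,R2,R3}
Step 4: commit R1 -> on_hand[A=44 B=49 C=24 D=28 E=33] avail[A=44 B=49 C=18 D=28 E=28] open={R2,R3}
Step 5: commit R3 -> on_hand[A=44 B=49 C=18 D=28 E=33] avail[A=44 B=49 C=18 D=28 E=28] open={R2}
Step 6: cancel R2 -> on_hand[A=44 B=49 C=18 D=28 E=33] avail[A=44 B=49 C=18 D=28 E=33] open={}
Step 7: reserve R4 A 5 -> on_hand[A=44 B=49 C=18 D=28 E=33] avail[A=39 B=49 C=18 D=28 E=33] open={R4}
Step 8: reserve R5 D 4 -> on_hand[A=44 B=49 C=18 D=28 E=33] avail[A=39 B=49 C=18 D=24 E=33] open={R4,R5}
Step 9: cancel R4 -> on_hand[A=44 B=49 C=18 D=28 E=33] avail[A=44 B=49 C=18 D=24 E=33] open={R5}
Step 10: commit R5 -> on_hand[A=44 B=49 C=18 D=24 E=33] avail[A=44 B=49 C=18 D=24 E=33] open={}
Step 11: reserve R6 E 8 -> on_hand[A=44 B=49 C=18 D=24 E=33] avail[A=44 B=49 C=18 D=24 E=25] open={R6}
Step 12: commit R6 -> on_hand[A=44 B=49 C=18 D=24 E=25] avail[A=44 B=49 C=18 D=24 E=25] open={}
Step 13: reserve R7 D 6 -> on_hand[A=44 B=49 C=18 D=24 E=25] avail[A=44 B=49 C=18 D=18 E=25] open={R7}
Step 14: cancel R7 -> on_hand[A=44 B=49 C=18 D=24 E=25] avail[A=44 B=49 C=18 D=24 E=25] open={}
Open reservations: [] -> 0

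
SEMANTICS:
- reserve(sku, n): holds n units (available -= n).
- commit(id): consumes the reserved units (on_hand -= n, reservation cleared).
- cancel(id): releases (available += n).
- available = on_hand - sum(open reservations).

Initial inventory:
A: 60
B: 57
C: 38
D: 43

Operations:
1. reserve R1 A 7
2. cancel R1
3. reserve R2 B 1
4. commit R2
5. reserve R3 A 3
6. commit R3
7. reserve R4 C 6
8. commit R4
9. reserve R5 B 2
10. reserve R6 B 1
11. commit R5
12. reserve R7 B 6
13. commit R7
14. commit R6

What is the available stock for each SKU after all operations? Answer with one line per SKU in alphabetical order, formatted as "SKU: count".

Step 1: reserve R1 A 7 -> on_hand[A=60 B=57 C=38 D=43] avail[A=53 B=57 C=38 D=43] open={R1}
Step 2: cancel R1 -> on_hand[A=60 B=57 C=38 D=43] avail[A=60 B=57 C=38 D=43] open={}
Step 3: reserve R2 B 1 -> on_hand[A=60 B=57 C=38 D=43] avail[A=60 B=56 C=38 D=43] open={R2}
Step 4: commit R2 -> on_hand[A=60 B=56 C=38 D=43] avail[A=60 B=56 C=38 D=43] open={}
Step 5: reserve R3 A 3 -> on_hand[A=60 B=56 C=38 D=43] avail[A=57 B=56 C=38 D=43] open={R3}
Step 6: commit R3 -> on_hand[A=57 B=56 C=38 D=43] avail[A=57 B=56 C=38 D=43] open={}
Step 7: reserve R4 C 6 -> on_hand[A=57 B=56 C=38 D=43] avail[A=57 B=56 C=32 D=43] open={R4}
Step 8: commit R4 -> on_hand[A=57 B=56 C=32 D=43] avail[A=57 B=56 C=32 D=43] open={}
Step 9: reserve R5 B 2 -> on_hand[A=57 B=56 C=32 D=43] avail[A=57 B=54 C=32 D=43] open={R5}
Step 10: reserve R6 B 1 -> on_hand[A=57 B=56 C=32 D=43] avail[A=57 B=53 C=32 D=43] open={R5,R6}
Step 11: commit R5 -> on_hand[A=57 B=54 C=32 D=43] avail[A=57 B=53 C=32 D=43] open={R6}
Step 12: reserve R7 B 6 -> on_hand[A=57 B=54 C=32 D=43] avail[A=57 B=47 C=32 D=43] open={R6,R7}
Step 13: commit R7 -> on_hand[A=57 B=48 C=32 D=43] avail[A=57 B=47 C=32 D=43] open={R6}
Step 14: commit R6 -> on_hand[A=57 B=47 C=32 D=43] avail[A=57 B=47 C=32 D=43] open={}

Answer: A: 57
B: 47
C: 32
D: 43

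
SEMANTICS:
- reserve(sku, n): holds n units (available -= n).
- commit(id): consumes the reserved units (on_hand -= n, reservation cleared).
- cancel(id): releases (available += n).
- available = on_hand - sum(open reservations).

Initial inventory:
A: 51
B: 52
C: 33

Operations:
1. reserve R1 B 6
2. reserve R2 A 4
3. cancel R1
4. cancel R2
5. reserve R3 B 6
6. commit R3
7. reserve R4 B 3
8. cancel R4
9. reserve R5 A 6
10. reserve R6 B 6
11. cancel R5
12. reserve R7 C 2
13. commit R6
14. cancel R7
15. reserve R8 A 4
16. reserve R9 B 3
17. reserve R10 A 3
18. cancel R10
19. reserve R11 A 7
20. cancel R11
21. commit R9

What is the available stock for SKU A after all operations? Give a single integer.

Step 1: reserve R1 B 6 -> on_hand[A=51 B=52 C=33] avail[A=51 B=46 C=33] open={R1}
Step 2: reserve R2 A 4 -> on_hand[A=51 B=52 C=33] avail[A=47 B=46 C=33] open={R1,R2}
Step 3: cancel R1 -> on_hand[A=51 B=52 C=33] avail[A=47 B=52 C=33] open={R2}
Step 4: cancel R2 -> on_hand[A=51 B=52 C=33] avail[A=51 B=52 C=33] open={}
Step 5: reserve R3 B 6 -> on_hand[A=51 B=52 C=33] avail[A=51 B=46 C=33] open={R3}
Step 6: commit R3 -> on_hand[A=51 B=46 C=33] avail[A=51 B=46 C=33] open={}
Step 7: reserve R4 B 3 -> on_hand[A=51 B=46 C=33] avail[A=51 B=43 C=33] open={R4}
Step 8: cancel R4 -> on_hand[A=51 B=46 C=33] avail[A=51 B=46 C=33] open={}
Step 9: reserve R5 A 6 -> on_hand[A=51 B=46 C=33] avail[A=45 B=46 C=33] open={R5}
Step 10: reserve R6 B 6 -> on_hand[A=51 B=46 C=33] avail[A=45 B=40 C=33] open={R5,R6}
Step 11: cancel R5 -> on_hand[A=51 B=46 C=33] avail[A=51 B=40 C=33] open={R6}
Step 12: reserve R7 C 2 -> on_hand[A=51 B=46 C=33] avail[A=51 B=40 C=31] open={R6,R7}
Step 13: commit R6 -> on_hand[A=51 B=40 C=33] avail[A=51 B=40 C=31] open={R7}
Step 14: cancel R7 -> on_hand[A=51 B=40 C=33] avail[A=51 B=40 C=33] open={}
Step 15: reserve R8 A 4 -> on_hand[A=51 B=40 C=33] avail[A=47 B=40 C=33] open={R8}
Step 16: reserve R9 B 3 -> on_hand[A=51 B=40 C=33] avail[A=47 B=37 C=33] open={R8,R9}
Step 17: reserve R10 A 3 -> on_hand[A=51 B=40 C=33] avail[A=44 B=37 C=33] open={R10,R8,R9}
Step 18: cancel R10 -> on_hand[A=51 B=40 C=33] avail[A=47 B=37 C=33] open={R8,R9}
Step 19: reserve R11 A 7 -> on_hand[A=51 B=40 C=33] avail[A=40 B=37 C=33] open={R11,R8,R9}
Step 20: cancel R11 -> on_hand[A=51 B=40 C=33] avail[A=47 B=37 C=33] open={R8,R9}
Step 21: commit R9 -> on_hand[A=51 B=37 C=33] avail[A=47 B=37 C=33] open={R8}
Final available[A] = 47

Answer: 47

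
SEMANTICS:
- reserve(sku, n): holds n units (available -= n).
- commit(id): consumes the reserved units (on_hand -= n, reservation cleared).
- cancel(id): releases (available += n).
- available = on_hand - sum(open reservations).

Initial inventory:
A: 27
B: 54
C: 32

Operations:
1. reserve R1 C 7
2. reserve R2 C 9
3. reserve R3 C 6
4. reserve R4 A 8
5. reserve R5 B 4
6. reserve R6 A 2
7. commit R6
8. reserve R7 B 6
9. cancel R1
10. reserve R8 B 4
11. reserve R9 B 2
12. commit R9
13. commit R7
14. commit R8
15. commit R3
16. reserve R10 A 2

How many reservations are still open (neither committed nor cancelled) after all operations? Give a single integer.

Answer: 4

Derivation:
Step 1: reserve R1 C 7 -> on_hand[A=27 B=54 C=32] avail[A=27 B=54 C=25] open={R1}
Step 2: reserve R2 C 9 -> on_hand[A=27 B=54 C=32] avail[A=27 B=54 C=16] open={R1,R2}
Step 3: reserve R3 C 6 -> on_hand[A=27 B=54 C=32] avail[A=27 B=54 C=10] open={R1,R2,R3}
Step 4: reserve R4 A 8 -> on_hand[A=27 B=54 C=32] avail[A=19 B=54 C=10] open={R1,R2,R3,R4}
Step 5: reserve R5 B 4 -> on_hand[A=27 B=54 C=32] avail[A=19 B=50 C=10] open={R1,R2,R3,R4,R5}
Step 6: reserve R6 A 2 -> on_hand[A=27 B=54 C=32] avail[A=17 B=50 C=10] open={R1,R2,R3,R4,R5,R6}
Step 7: commit R6 -> on_hand[A=25 B=54 C=32] avail[A=17 B=50 C=10] open={R1,R2,R3,R4,R5}
Step 8: reserve R7 B 6 -> on_hand[A=25 B=54 C=32] avail[A=17 B=44 C=10] open={R1,R2,R3,R4,R5,R7}
Step 9: cancel R1 -> on_hand[A=25 B=54 C=32] avail[A=17 B=44 C=17] open={R2,R3,R4,R5,R7}
Step 10: reserve R8 B 4 -> on_hand[A=25 B=54 C=32] avail[A=17 B=40 C=17] open={R2,R3,R4,R5,R7,R8}
Step 11: reserve R9 B 2 -> on_hand[A=25 B=54 C=32] avail[A=17 B=38 C=17] open={R2,R3,R4,R5,R7,R8,R9}
Step 12: commit R9 -> on_hand[A=25 B=52 C=32] avail[A=17 B=38 C=17] open={R2,R3,R4,R5,R7,R8}
Step 13: commit R7 -> on_hand[A=25 B=46 C=32] avail[A=17 B=38 C=17] open={R2,R3,R4,R5,R8}
Step 14: commit R8 -> on_hand[A=25 B=42 C=32] avail[A=17 B=38 C=17] open={R2,R3,R4,R5}
Step 15: commit R3 -> on_hand[A=25 B=42 C=26] avail[A=17 B=38 C=17] open={R2,R4,R5}
Step 16: reserve R10 A 2 -> on_hand[A=25 B=42 C=26] avail[A=15 B=38 C=17] open={R10,R2,R4,R5}
Open reservations: ['R10', 'R2', 'R4', 'R5'] -> 4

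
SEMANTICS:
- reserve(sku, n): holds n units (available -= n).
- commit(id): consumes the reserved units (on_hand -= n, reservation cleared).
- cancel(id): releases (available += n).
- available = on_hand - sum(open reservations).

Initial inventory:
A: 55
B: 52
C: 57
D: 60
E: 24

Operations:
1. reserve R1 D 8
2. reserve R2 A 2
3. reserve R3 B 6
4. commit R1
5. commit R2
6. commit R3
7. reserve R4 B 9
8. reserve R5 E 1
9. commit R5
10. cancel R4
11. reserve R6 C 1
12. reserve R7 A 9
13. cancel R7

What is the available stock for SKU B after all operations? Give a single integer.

Step 1: reserve R1 D 8 -> on_hand[A=55 B=52 C=57 D=60 E=24] avail[A=55 B=52 C=57 D=52 E=24] open={R1}
Step 2: reserve R2 A 2 -> on_hand[A=55 B=52 C=57 D=60 E=24] avail[A=53 B=52 C=57 D=52 E=24] open={R1,R2}
Step 3: reserve R3 B 6 -> on_hand[A=55 B=52 C=57 D=60 E=24] avail[A=53 B=46 C=57 D=52 E=24] open={R1,R2,R3}
Step 4: commit R1 -> on_hand[A=55 B=52 C=57 D=52 E=24] avail[A=53 B=46 C=57 D=52 E=24] open={R2,R3}
Step 5: commit R2 -> on_hand[A=53 B=52 C=57 D=52 E=24] avail[A=53 B=46 C=57 D=52 E=24] open={R3}
Step 6: commit R3 -> on_hand[A=53 B=46 C=57 D=52 E=24] avail[A=53 B=46 C=57 D=52 E=24] open={}
Step 7: reserve R4 B 9 -> on_hand[A=53 B=46 C=57 D=52 E=24] avail[A=53 B=37 C=57 D=52 E=24] open={R4}
Step 8: reserve R5 E 1 -> on_hand[A=53 B=46 C=57 D=52 E=24] avail[A=53 B=37 C=57 D=52 E=23] open={R4,R5}
Step 9: commit R5 -> on_hand[A=53 B=46 C=57 D=52 E=23] avail[A=53 B=37 C=57 D=52 E=23] open={R4}
Step 10: cancel R4 -> on_hand[A=53 B=46 C=57 D=52 E=23] avail[A=53 B=46 C=57 D=52 E=23] open={}
Step 11: reserve R6 C 1 -> on_hand[A=53 B=46 C=57 D=52 E=23] avail[A=53 B=46 C=56 D=52 E=23] open={R6}
Step 12: reserve R7 A 9 -> on_hand[A=53 B=46 C=57 D=52 E=23] avail[A=44 B=46 C=56 D=52 E=23] open={R6,R7}
Step 13: cancel R7 -> on_hand[A=53 B=46 C=57 D=52 E=23] avail[A=53 B=46 C=56 D=52 E=23] open={R6}
Final available[B] = 46

Answer: 46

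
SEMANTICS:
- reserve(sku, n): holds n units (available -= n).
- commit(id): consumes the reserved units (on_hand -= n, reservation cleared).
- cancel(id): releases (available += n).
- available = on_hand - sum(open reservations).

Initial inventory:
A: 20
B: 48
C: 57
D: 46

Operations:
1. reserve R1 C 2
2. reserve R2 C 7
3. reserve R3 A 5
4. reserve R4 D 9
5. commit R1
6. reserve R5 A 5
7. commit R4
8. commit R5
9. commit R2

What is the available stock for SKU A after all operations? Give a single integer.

Answer: 10

Derivation:
Step 1: reserve R1 C 2 -> on_hand[A=20 B=48 C=57 D=46] avail[A=20 B=48 C=55 D=46] open={R1}
Step 2: reserve R2 C 7 -> on_hand[A=20 B=48 C=57 D=46] avail[A=20 B=48 C=48 D=46] open={R1,R2}
Step 3: reserve R3 A 5 -> on_hand[A=20 B=48 C=57 D=46] avail[A=15 B=48 C=48 D=46] open={R1,R2,R3}
Step 4: reserve R4 D 9 -> on_hand[A=20 B=48 C=57 D=46] avail[A=15 B=48 C=48 D=37] open={R1,R2,R3,R4}
Step 5: commit R1 -> on_hand[A=20 B=48 C=55 D=46] avail[A=15 B=48 C=48 D=37] open={R2,R3,R4}
Step 6: reserve R5 A 5 -> on_hand[A=20 B=48 C=55 D=46] avail[A=10 B=48 C=48 D=37] open={R2,R3,R4,R5}
Step 7: commit R4 -> on_hand[A=20 B=48 C=55 D=37] avail[A=10 B=48 C=48 D=37] open={R2,R3,R5}
Step 8: commit R5 -> on_hand[A=15 B=48 C=55 D=37] avail[A=10 B=48 C=48 D=37] open={R2,R3}
Step 9: commit R2 -> on_hand[A=15 B=48 C=48 D=37] avail[A=10 B=48 C=48 D=37] open={R3}
Final available[A] = 10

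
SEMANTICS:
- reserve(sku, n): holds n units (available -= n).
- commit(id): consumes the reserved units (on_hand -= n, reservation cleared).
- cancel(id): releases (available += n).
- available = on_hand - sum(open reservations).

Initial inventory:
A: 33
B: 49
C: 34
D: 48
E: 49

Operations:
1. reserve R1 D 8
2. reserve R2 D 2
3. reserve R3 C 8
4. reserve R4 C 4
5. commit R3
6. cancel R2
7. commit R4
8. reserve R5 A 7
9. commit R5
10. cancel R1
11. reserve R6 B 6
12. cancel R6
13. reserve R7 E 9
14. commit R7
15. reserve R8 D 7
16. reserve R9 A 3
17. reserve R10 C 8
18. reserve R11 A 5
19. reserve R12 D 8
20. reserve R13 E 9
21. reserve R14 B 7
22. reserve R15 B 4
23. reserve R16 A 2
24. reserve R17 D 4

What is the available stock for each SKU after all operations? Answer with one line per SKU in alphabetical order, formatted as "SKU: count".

Step 1: reserve R1 D 8 -> on_hand[A=33 B=49 C=34 D=48 E=49] avail[A=33 B=49 C=34 D=40 E=49] open={R1}
Step 2: reserve R2 D 2 -> on_hand[A=33 B=49 C=34 D=48 E=49] avail[A=33 B=49 C=34 D=38 E=49] open={R1,R2}
Step 3: reserve R3 C 8 -> on_hand[A=33 B=49 C=34 D=48 E=49] avail[A=33 B=49 C=26 D=38 E=49] open={R1,R2,R3}
Step 4: reserve R4 C 4 -> on_hand[A=33 B=49 C=34 D=48 E=49] avail[A=33 B=49 C=22 D=38 E=49] open={R1,R2,R3,R4}
Step 5: commit R3 -> on_hand[A=33 B=49 C=26 D=48 E=49] avail[A=33 B=49 C=22 D=38 E=49] open={R1,R2,R4}
Step 6: cancel R2 -> on_hand[A=33 B=49 C=26 D=48 E=49] avail[A=33 B=49 C=22 D=40 E=49] open={R1,R4}
Step 7: commit R4 -> on_hand[A=33 B=49 C=22 D=48 E=49] avail[A=33 B=49 C=22 D=40 E=49] open={R1}
Step 8: reserve R5 A 7 -> on_hand[A=33 B=49 C=22 D=48 E=49] avail[A=26 B=49 C=22 D=40 E=49] open={R1,R5}
Step 9: commit R5 -> on_hand[A=26 B=49 C=22 D=48 E=49] avail[A=26 B=49 C=22 D=40 E=49] open={R1}
Step 10: cancel R1 -> on_hand[A=26 B=49 C=22 D=48 E=49] avail[A=26 B=49 C=22 D=48 E=49] open={}
Step 11: reserve R6 B 6 -> on_hand[A=26 B=49 C=22 D=48 E=49] avail[A=26 B=43 C=22 D=48 E=49] open={R6}
Step 12: cancel R6 -> on_hand[A=26 B=49 C=22 D=48 E=49] avail[A=26 B=49 C=22 D=48 E=49] open={}
Step 13: reserve R7 E 9 -> on_hand[A=26 B=49 C=22 D=48 E=49] avail[A=26 B=49 C=22 D=48 E=40] open={R7}
Step 14: commit R7 -> on_hand[A=26 B=49 C=22 D=48 E=40] avail[A=26 B=49 C=22 D=48 E=40] open={}
Step 15: reserve R8 D 7 -> on_hand[A=26 B=49 C=22 D=48 E=40] avail[A=26 B=49 C=22 D=41 E=40] open={R8}
Step 16: reserve R9 A 3 -> on_hand[A=26 B=49 C=22 D=48 E=40] avail[A=23 B=49 C=22 D=41 E=40] open={R8,R9}
Step 17: reserve R10 C 8 -> on_hand[A=26 B=49 C=22 D=48 E=40] avail[A=23 B=49 C=14 D=41 E=40] open={R10,R8,R9}
Step 18: reserve R11 A 5 -> on_hand[A=26 B=49 C=22 D=48 E=40] avail[A=18 B=49 C=14 D=41 E=40] open={R10,R11,R8,R9}
Step 19: reserve R12 D 8 -> on_hand[A=26 B=49 C=22 D=48 E=40] avail[A=18 B=49 C=14 D=33 E=40] open={R10,R11,R12,R8,R9}
Step 20: reserve R13 E 9 -> on_hand[A=26 B=49 C=22 D=48 E=40] avail[A=18 B=49 C=14 D=33 E=31] open={R10,R11,R12,R13,R8,R9}
Step 21: reserve R14 B 7 -> on_hand[A=26 B=49 C=22 D=48 E=40] avail[A=18 B=42 C=14 D=33 E=31] open={R10,R11,R12,R13,R14,R8,R9}
Step 22: reserve R15 B 4 -> on_hand[A=26 B=49 C=22 D=48 E=40] avail[A=18 B=38 C=14 D=33 E=31] open={R10,R11,R12,R13,R14,R15,R8,R9}
Step 23: reserve R16 A 2 -> on_hand[A=26 B=49 C=22 D=48 E=40] avail[A=16 B=38 C=14 D=33 E=31] open={R10,R11,R12,R13,R14,R15,R16,R8,R9}
Step 24: reserve R17 D 4 -> on_hand[A=26 B=49 C=22 D=48 E=40] avail[A=16 B=38 C=14 D=29 E=31] open={R10,R11,R12,R13,R14,R15,R16,R17,R8,R9}

Answer: A: 16
B: 38
C: 14
D: 29
E: 31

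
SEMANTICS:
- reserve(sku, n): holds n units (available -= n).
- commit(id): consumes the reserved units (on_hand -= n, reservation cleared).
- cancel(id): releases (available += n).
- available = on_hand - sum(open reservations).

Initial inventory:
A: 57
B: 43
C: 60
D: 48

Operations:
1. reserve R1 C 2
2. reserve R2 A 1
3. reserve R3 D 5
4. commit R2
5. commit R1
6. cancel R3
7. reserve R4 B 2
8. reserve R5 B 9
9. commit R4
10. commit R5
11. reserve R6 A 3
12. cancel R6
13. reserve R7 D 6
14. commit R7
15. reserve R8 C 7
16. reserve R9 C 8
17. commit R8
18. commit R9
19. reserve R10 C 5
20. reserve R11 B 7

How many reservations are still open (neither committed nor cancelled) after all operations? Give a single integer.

Step 1: reserve R1 C 2 -> on_hand[A=57 B=43 C=60 D=48] avail[A=57 B=43 C=58 D=48] open={R1}
Step 2: reserve R2 A 1 -> on_hand[A=57 B=43 C=60 D=48] avail[A=56 B=43 C=58 D=48] open={R1,R2}
Step 3: reserve R3 D 5 -> on_hand[A=57 B=43 C=60 D=48] avail[A=56 B=43 C=58 D=43] open={R1,R2,R3}
Step 4: commit R2 -> on_hand[A=56 B=43 C=60 D=48] avail[A=56 B=43 C=58 D=43] open={R1,R3}
Step 5: commit R1 -> on_hand[A=56 B=43 C=58 D=48] avail[A=56 B=43 C=58 D=43] open={R3}
Step 6: cancel R3 -> on_hand[A=56 B=43 C=58 D=48] avail[A=56 B=43 C=58 D=48] open={}
Step 7: reserve R4 B 2 -> on_hand[A=56 B=43 C=58 D=48] avail[A=56 B=41 C=58 D=48] open={R4}
Step 8: reserve R5 B 9 -> on_hand[A=56 B=43 C=58 D=48] avail[A=56 B=32 C=58 D=48] open={R4,R5}
Step 9: commit R4 -> on_hand[A=56 B=41 C=58 D=48] avail[A=56 B=32 C=58 D=48] open={R5}
Step 10: commit R5 -> on_hand[A=56 B=32 C=58 D=48] avail[A=56 B=32 C=58 D=48] open={}
Step 11: reserve R6 A 3 -> on_hand[A=56 B=32 C=58 D=48] avail[A=53 B=32 C=58 D=48] open={R6}
Step 12: cancel R6 -> on_hand[A=56 B=32 C=58 D=48] avail[A=56 B=32 C=58 D=48] open={}
Step 13: reserve R7 D 6 -> on_hand[A=56 B=32 C=58 D=48] avail[A=56 B=32 C=58 D=42] open={R7}
Step 14: commit R7 -> on_hand[A=56 B=32 C=58 D=42] avail[A=56 B=32 C=58 D=42] open={}
Step 15: reserve R8 C 7 -> on_hand[A=56 B=32 C=58 D=42] avail[A=56 B=32 C=51 D=42] open={R8}
Step 16: reserve R9 C 8 -> on_hand[A=56 B=32 C=58 D=42] avail[A=56 B=32 C=43 D=42] open={R8,R9}
Step 17: commit R8 -> on_hand[A=56 B=32 C=51 D=42] avail[A=56 B=32 C=43 D=42] open={R9}
Step 18: commit R9 -> on_hand[A=56 B=32 C=43 D=42] avail[A=56 B=32 C=43 D=42] open={}
Step 19: reserve R10 C 5 -> on_hand[A=56 B=32 C=43 D=42] avail[A=56 B=32 C=38 D=42] open={R10}
Step 20: reserve R11 B 7 -> on_hand[A=56 B=32 C=43 D=42] avail[A=56 B=25 C=38 D=42] open={R10,R11}
Open reservations: ['R10', 'R11'] -> 2

Answer: 2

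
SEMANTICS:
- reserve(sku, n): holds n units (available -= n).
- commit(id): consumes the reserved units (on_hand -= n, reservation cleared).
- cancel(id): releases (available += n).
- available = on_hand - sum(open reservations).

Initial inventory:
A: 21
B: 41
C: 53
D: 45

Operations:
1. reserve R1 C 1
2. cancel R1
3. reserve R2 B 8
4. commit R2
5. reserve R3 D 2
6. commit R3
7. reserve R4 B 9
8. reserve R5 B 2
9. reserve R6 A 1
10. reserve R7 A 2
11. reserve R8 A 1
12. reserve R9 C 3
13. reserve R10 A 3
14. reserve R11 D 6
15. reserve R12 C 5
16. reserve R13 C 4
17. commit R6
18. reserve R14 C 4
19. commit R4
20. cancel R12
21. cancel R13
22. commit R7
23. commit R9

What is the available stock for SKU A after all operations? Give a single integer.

Step 1: reserve R1 C 1 -> on_hand[A=21 B=41 C=53 D=45] avail[A=21 B=41 C=52 D=45] open={R1}
Step 2: cancel R1 -> on_hand[A=21 B=41 C=53 D=45] avail[A=21 B=41 C=53 D=45] open={}
Step 3: reserve R2 B 8 -> on_hand[A=21 B=41 C=53 D=45] avail[A=21 B=33 C=53 D=45] open={R2}
Step 4: commit R2 -> on_hand[A=21 B=33 C=53 D=45] avail[A=21 B=33 C=53 D=45] open={}
Step 5: reserve R3 D 2 -> on_hand[A=21 B=33 C=53 D=45] avail[A=21 B=33 C=53 D=43] open={R3}
Step 6: commit R3 -> on_hand[A=21 B=33 C=53 D=43] avail[A=21 B=33 C=53 D=43] open={}
Step 7: reserve R4 B 9 -> on_hand[A=21 B=33 C=53 D=43] avail[A=21 B=24 C=53 D=43] open={R4}
Step 8: reserve R5 B 2 -> on_hand[A=21 B=33 C=53 D=43] avail[A=21 B=22 C=53 D=43] open={R4,R5}
Step 9: reserve R6 A 1 -> on_hand[A=21 B=33 C=53 D=43] avail[A=20 B=22 C=53 D=43] open={R4,R5,R6}
Step 10: reserve R7 A 2 -> on_hand[A=21 B=33 C=53 D=43] avail[A=18 B=22 C=53 D=43] open={R4,R5,R6,R7}
Step 11: reserve R8 A 1 -> on_hand[A=21 B=33 C=53 D=43] avail[A=17 B=22 C=53 D=43] open={R4,R5,R6,R7,R8}
Step 12: reserve R9 C 3 -> on_hand[A=21 B=33 C=53 D=43] avail[A=17 B=22 C=50 D=43] open={R4,R5,R6,R7,R8,R9}
Step 13: reserve R10 A 3 -> on_hand[A=21 B=33 C=53 D=43] avail[A=14 B=22 C=50 D=43] open={R10,R4,R5,R6,R7,R8,R9}
Step 14: reserve R11 D 6 -> on_hand[A=21 B=33 C=53 D=43] avail[A=14 B=22 C=50 D=37] open={R10,R11,R4,R5,R6,R7,R8,R9}
Step 15: reserve R12 C 5 -> on_hand[A=21 B=33 C=53 D=43] avail[A=14 B=22 C=45 D=37] open={R10,R11,R12,R4,R5,R6,R7,R8,R9}
Step 16: reserve R13 C 4 -> on_hand[A=21 B=33 C=53 D=43] avail[A=14 B=22 C=41 D=37] open={R10,R11,R12,R13,R4,R5,R6,R7,R8,R9}
Step 17: commit R6 -> on_hand[A=20 B=33 C=53 D=43] avail[A=14 B=22 C=41 D=37] open={R10,R11,R12,R13,R4,R5,R7,R8,R9}
Step 18: reserve R14 C 4 -> on_hand[A=20 B=33 C=53 D=43] avail[A=14 B=22 C=37 D=37] open={R10,R11,R12,R13,R14,R4,R5,R7,R8,R9}
Step 19: commit R4 -> on_hand[A=20 B=24 C=53 D=43] avail[A=14 B=22 C=37 D=37] open={R10,R11,R12,R13,R14,R5,R7,R8,R9}
Step 20: cancel R12 -> on_hand[A=20 B=24 C=53 D=43] avail[A=14 B=22 C=42 D=37] open={R10,R11,R13,R14,R5,R7,R8,R9}
Step 21: cancel R13 -> on_hand[A=20 B=24 C=53 D=43] avail[A=14 B=22 C=46 D=37] open={R10,R11,R14,R5,R7,R8,R9}
Step 22: commit R7 -> on_hand[A=18 B=24 C=53 D=43] avail[A=14 B=22 C=46 D=37] open={R10,R11,R14,R5,R8,R9}
Step 23: commit R9 -> on_hand[A=18 B=24 C=50 D=43] avail[A=14 B=22 C=46 D=37] open={R10,R11,R14,R5,R8}
Final available[A] = 14

Answer: 14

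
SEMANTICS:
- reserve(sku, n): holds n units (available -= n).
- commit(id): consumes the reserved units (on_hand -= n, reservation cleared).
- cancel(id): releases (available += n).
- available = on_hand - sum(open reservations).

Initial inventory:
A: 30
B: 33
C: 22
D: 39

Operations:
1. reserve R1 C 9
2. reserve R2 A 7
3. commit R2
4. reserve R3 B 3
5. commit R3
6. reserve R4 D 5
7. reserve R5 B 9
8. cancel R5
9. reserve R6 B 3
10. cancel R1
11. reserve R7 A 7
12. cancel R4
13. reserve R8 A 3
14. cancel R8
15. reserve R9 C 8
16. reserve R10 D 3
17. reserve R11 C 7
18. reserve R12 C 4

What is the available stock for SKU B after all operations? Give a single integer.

Step 1: reserve R1 C 9 -> on_hand[A=30 B=33 C=22 D=39] avail[A=30 B=33 C=13 D=39] open={R1}
Step 2: reserve R2 A 7 -> on_hand[A=30 B=33 C=22 D=39] avail[A=23 B=33 C=13 D=39] open={R1,R2}
Step 3: commit R2 -> on_hand[A=23 B=33 C=22 D=39] avail[A=23 B=33 C=13 D=39] open={R1}
Step 4: reserve R3 B 3 -> on_hand[A=23 B=33 C=22 D=39] avail[A=23 B=30 C=13 D=39] open={R1,R3}
Step 5: commit R3 -> on_hand[A=23 B=30 C=22 D=39] avail[A=23 B=30 C=13 D=39] open={R1}
Step 6: reserve R4 D 5 -> on_hand[A=23 B=30 C=22 D=39] avail[A=23 B=30 C=13 D=34] open={R1,R4}
Step 7: reserve R5 B 9 -> on_hand[A=23 B=30 C=22 D=39] avail[A=23 B=21 C=13 D=34] open={R1,R4,R5}
Step 8: cancel R5 -> on_hand[A=23 B=30 C=22 D=39] avail[A=23 B=30 C=13 D=34] open={R1,R4}
Step 9: reserve R6 B 3 -> on_hand[A=23 B=30 C=22 D=39] avail[A=23 B=27 C=13 D=34] open={R1,R4,R6}
Step 10: cancel R1 -> on_hand[A=23 B=30 C=22 D=39] avail[A=23 B=27 C=22 D=34] open={R4,R6}
Step 11: reserve R7 A 7 -> on_hand[A=23 B=30 C=22 D=39] avail[A=16 B=27 C=22 D=34] open={R4,R6,R7}
Step 12: cancel R4 -> on_hand[A=23 B=30 C=22 D=39] avail[A=16 B=27 C=22 D=39] open={R6,R7}
Step 13: reserve R8 A 3 -> on_hand[A=23 B=30 C=22 D=39] avail[A=13 B=27 C=22 D=39] open={R6,R7,R8}
Step 14: cancel R8 -> on_hand[A=23 B=30 C=22 D=39] avail[A=16 B=27 C=22 D=39] open={R6,R7}
Step 15: reserve R9 C 8 -> on_hand[A=23 B=30 C=22 D=39] avail[A=16 B=27 C=14 D=39] open={R6,R7,R9}
Step 16: reserve R10 D 3 -> on_hand[A=23 B=30 C=22 D=39] avail[A=16 B=27 C=14 D=36] open={R10,R6,R7,R9}
Step 17: reserve R11 C 7 -> on_hand[A=23 B=30 C=22 D=39] avail[A=16 B=27 C=7 D=36] open={R10,R11,R6,R7,R9}
Step 18: reserve R12 C 4 -> on_hand[A=23 B=30 C=22 D=39] avail[A=16 B=27 C=3 D=36] open={R10,R11,R12,R6,R7,R9}
Final available[B] = 27

Answer: 27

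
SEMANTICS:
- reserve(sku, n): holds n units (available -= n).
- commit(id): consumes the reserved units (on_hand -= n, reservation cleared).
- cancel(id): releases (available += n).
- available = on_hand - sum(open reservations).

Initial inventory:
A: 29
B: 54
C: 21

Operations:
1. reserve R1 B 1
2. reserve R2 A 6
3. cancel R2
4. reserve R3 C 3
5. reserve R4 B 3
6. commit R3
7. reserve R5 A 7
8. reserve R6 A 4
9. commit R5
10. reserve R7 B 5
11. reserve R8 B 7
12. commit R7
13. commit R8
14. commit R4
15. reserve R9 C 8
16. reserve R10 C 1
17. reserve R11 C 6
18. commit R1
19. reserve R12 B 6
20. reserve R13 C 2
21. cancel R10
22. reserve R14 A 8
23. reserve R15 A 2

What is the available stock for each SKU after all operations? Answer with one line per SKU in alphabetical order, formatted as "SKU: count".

Answer: A: 8
B: 32
C: 2

Derivation:
Step 1: reserve R1 B 1 -> on_hand[A=29 B=54 C=21] avail[A=29 B=53 C=21] open={R1}
Step 2: reserve R2 A 6 -> on_hand[A=29 B=54 C=21] avail[A=23 B=53 C=21] open={R1,R2}
Step 3: cancel R2 -> on_hand[A=29 B=54 C=21] avail[A=29 B=53 C=21] open={R1}
Step 4: reserve R3 C 3 -> on_hand[A=29 B=54 C=21] avail[A=29 B=53 C=18] open={R1,R3}
Step 5: reserve R4 B 3 -> on_hand[A=29 B=54 C=21] avail[A=29 B=50 C=18] open={R1,R3,R4}
Step 6: commit R3 -> on_hand[A=29 B=54 C=18] avail[A=29 B=50 C=18] open={R1,R4}
Step 7: reserve R5 A 7 -> on_hand[A=29 B=54 C=18] avail[A=22 B=50 C=18] open={R1,R4,R5}
Step 8: reserve R6 A 4 -> on_hand[A=29 B=54 C=18] avail[A=18 B=50 C=18] open={R1,R4,R5,R6}
Step 9: commit R5 -> on_hand[A=22 B=54 C=18] avail[A=18 B=50 C=18] open={R1,R4,R6}
Step 10: reserve R7 B 5 -> on_hand[A=22 B=54 C=18] avail[A=18 B=45 C=18] open={R1,R4,R6,R7}
Step 11: reserve R8 B 7 -> on_hand[A=22 B=54 C=18] avail[A=18 B=38 C=18] open={R1,R4,R6,R7,R8}
Step 12: commit R7 -> on_hand[A=22 B=49 C=18] avail[A=18 B=38 C=18] open={R1,R4,R6,R8}
Step 13: commit R8 -> on_hand[A=22 B=42 C=18] avail[A=18 B=38 C=18] open={R1,R4,R6}
Step 14: commit R4 -> on_hand[A=22 B=39 C=18] avail[A=18 B=38 C=18] open={R1,R6}
Step 15: reserve R9 C 8 -> on_hand[A=22 B=39 C=18] avail[A=18 B=38 C=10] open={R1,R6,R9}
Step 16: reserve R10 C 1 -> on_hand[A=22 B=39 C=18] avail[A=18 B=38 C=9] open={R1,R10,R6,R9}
Step 17: reserve R11 C 6 -> on_hand[A=22 B=39 C=18] avail[A=18 B=38 C=3] open={R1,R10,R11,R6,R9}
Step 18: commit R1 -> on_hand[A=22 B=38 C=18] avail[A=18 B=38 C=3] open={R10,R11,R6,R9}
Step 19: reserve R12 B 6 -> on_hand[A=22 B=38 C=18] avail[A=18 B=32 C=3] open={R10,R11,R12,R6,R9}
Step 20: reserve R13 C 2 -> on_hand[A=22 B=38 C=18] avail[A=18 B=32 C=1] open={R10,R11,R12,R13,R6,R9}
Step 21: cancel R10 -> on_hand[A=22 B=38 C=18] avail[A=18 B=32 C=2] open={R11,R12,R13,R6,R9}
Step 22: reserve R14 A 8 -> on_hand[A=22 B=38 C=18] avail[A=10 B=32 C=2] open={R11,R12,R13,R14,R6,R9}
Step 23: reserve R15 A 2 -> on_hand[A=22 B=38 C=18] avail[A=8 B=32 C=2] open={R11,R12,R13,R14,R15,R6,R9}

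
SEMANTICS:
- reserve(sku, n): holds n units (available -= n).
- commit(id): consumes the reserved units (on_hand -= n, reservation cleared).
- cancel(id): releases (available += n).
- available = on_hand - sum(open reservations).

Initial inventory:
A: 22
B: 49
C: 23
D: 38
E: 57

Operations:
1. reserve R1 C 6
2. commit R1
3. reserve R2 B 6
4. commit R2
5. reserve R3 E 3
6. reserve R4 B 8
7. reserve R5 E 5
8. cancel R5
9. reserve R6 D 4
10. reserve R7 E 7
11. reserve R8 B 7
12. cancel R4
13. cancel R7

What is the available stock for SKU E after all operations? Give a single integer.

Answer: 54

Derivation:
Step 1: reserve R1 C 6 -> on_hand[A=22 B=49 C=23 D=38 E=57] avail[A=22 B=49 C=17 D=38 E=57] open={R1}
Step 2: commit R1 -> on_hand[A=22 B=49 C=17 D=38 E=57] avail[A=22 B=49 C=17 D=38 E=57] open={}
Step 3: reserve R2 B 6 -> on_hand[A=22 B=49 C=17 D=38 E=57] avail[A=22 B=43 C=17 D=38 E=57] open={R2}
Step 4: commit R2 -> on_hand[A=22 B=43 C=17 D=38 E=57] avail[A=22 B=43 C=17 D=38 E=57] open={}
Step 5: reserve R3 E 3 -> on_hand[A=22 B=43 C=17 D=38 E=57] avail[A=22 B=43 C=17 D=38 E=54] open={R3}
Step 6: reserve R4 B 8 -> on_hand[A=22 B=43 C=17 D=38 E=57] avail[A=22 B=35 C=17 D=38 E=54] open={R3,R4}
Step 7: reserve R5 E 5 -> on_hand[A=22 B=43 C=17 D=38 E=57] avail[A=22 B=35 C=17 D=38 E=49] open={R3,R4,R5}
Step 8: cancel R5 -> on_hand[A=22 B=43 C=17 D=38 E=57] avail[A=22 B=35 C=17 D=38 E=54] open={R3,R4}
Step 9: reserve R6 D 4 -> on_hand[A=22 B=43 C=17 D=38 E=57] avail[A=22 B=35 C=17 D=34 E=54] open={R3,R4,R6}
Step 10: reserve R7 E 7 -> on_hand[A=22 B=43 C=17 D=38 E=57] avail[A=22 B=35 C=17 D=34 E=47] open={R3,R4,R6,R7}
Step 11: reserve R8 B 7 -> on_hand[A=22 B=43 C=17 D=38 E=57] avail[A=22 B=28 C=17 D=34 E=47] open={R3,R4,R6,R7,R8}
Step 12: cancel R4 -> on_hand[A=22 B=43 C=17 D=38 E=57] avail[A=22 B=36 C=17 D=34 E=47] open={R3,R6,R7,R8}
Step 13: cancel R7 -> on_hand[A=22 B=43 C=17 D=38 E=57] avail[A=22 B=36 C=17 D=34 E=54] open={R3,R6,R8}
Final available[E] = 54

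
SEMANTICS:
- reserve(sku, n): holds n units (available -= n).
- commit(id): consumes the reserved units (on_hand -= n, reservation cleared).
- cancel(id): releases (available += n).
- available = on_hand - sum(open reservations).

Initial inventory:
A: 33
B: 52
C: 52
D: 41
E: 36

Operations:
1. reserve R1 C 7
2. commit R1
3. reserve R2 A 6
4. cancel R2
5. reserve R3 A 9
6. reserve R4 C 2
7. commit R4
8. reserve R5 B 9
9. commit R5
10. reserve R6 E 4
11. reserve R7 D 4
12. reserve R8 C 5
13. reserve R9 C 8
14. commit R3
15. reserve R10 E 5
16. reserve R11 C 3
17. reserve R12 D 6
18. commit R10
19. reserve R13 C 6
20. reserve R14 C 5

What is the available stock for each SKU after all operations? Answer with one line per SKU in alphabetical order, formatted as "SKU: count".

Step 1: reserve R1 C 7 -> on_hand[A=33 B=52 C=52 D=41 E=36] avail[A=33 B=52 C=45 D=41 E=36] open={R1}
Step 2: commit R1 -> on_hand[A=33 B=52 C=45 D=41 E=36] avail[A=33 B=52 C=45 D=41 E=36] open={}
Step 3: reserve R2 A 6 -> on_hand[A=33 B=52 C=45 D=41 E=36] avail[A=27 B=52 C=45 D=41 E=36] open={R2}
Step 4: cancel R2 -> on_hand[A=33 B=52 C=45 D=41 E=36] avail[A=33 B=52 C=45 D=41 E=36] open={}
Step 5: reserve R3 A 9 -> on_hand[A=33 B=52 C=45 D=41 E=36] avail[A=24 B=52 C=45 D=41 E=36] open={R3}
Step 6: reserve R4 C 2 -> on_hand[A=33 B=52 C=45 D=41 E=36] avail[A=24 B=52 C=43 D=41 E=36] open={R3,R4}
Step 7: commit R4 -> on_hand[A=33 B=52 C=43 D=41 E=36] avail[A=24 B=52 C=43 D=41 E=36] open={R3}
Step 8: reserve R5 B 9 -> on_hand[A=33 B=52 C=43 D=41 E=36] avail[A=24 B=43 C=43 D=41 E=36] open={R3,R5}
Step 9: commit R5 -> on_hand[A=33 B=43 C=43 D=41 E=36] avail[A=24 B=43 C=43 D=41 E=36] open={R3}
Step 10: reserve R6 E 4 -> on_hand[A=33 B=43 C=43 D=41 E=36] avail[A=24 B=43 C=43 D=41 E=32] open={R3,R6}
Step 11: reserve R7 D 4 -> on_hand[A=33 B=43 C=43 D=41 E=36] avail[A=24 B=43 C=43 D=37 E=32] open={R3,R6,R7}
Step 12: reserve R8 C 5 -> on_hand[A=33 B=43 C=43 D=41 E=36] avail[A=24 B=43 C=38 D=37 E=32] open={R3,R6,R7,R8}
Step 13: reserve R9 C 8 -> on_hand[A=33 B=43 C=43 D=41 E=36] avail[A=24 B=43 C=30 D=37 E=32] open={R3,R6,R7,R8,R9}
Step 14: commit R3 -> on_hand[A=24 B=43 C=43 D=41 E=36] avail[A=24 B=43 C=30 D=37 E=32] open={R6,R7,R8,R9}
Step 15: reserve R10 E 5 -> on_hand[A=24 B=43 C=43 D=41 E=36] avail[A=24 B=43 C=30 D=37 E=27] open={R10,R6,R7,R8,R9}
Step 16: reserve R11 C 3 -> on_hand[A=24 B=43 C=43 D=41 E=36] avail[A=24 B=43 C=27 D=37 E=27] open={R10,R11,R6,R7,R8,R9}
Step 17: reserve R12 D 6 -> on_hand[A=24 B=43 C=43 D=41 E=36] avail[A=24 B=43 C=27 D=31 E=27] open={R10,R11,R12,R6,R7,R8,R9}
Step 18: commit R10 -> on_hand[A=24 B=43 C=43 D=41 E=31] avail[A=24 B=43 C=27 D=31 E=27] open={R11,R12,R6,R7,R8,R9}
Step 19: reserve R13 C 6 -> on_hand[A=24 B=43 C=43 D=41 E=31] avail[A=24 B=43 C=21 D=31 E=27] open={R11,R12,R13,R6,R7,R8,R9}
Step 20: reserve R14 C 5 -> on_hand[A=24 B=43 C=43 D=41 E=31] avail[A=24 B=43 C=16 D=31 E=27] open={R11,R12,R13,R14,R6,R7,R8,R9}

Answer: A: 24
B: 43
C: 16
D: 31
E: 27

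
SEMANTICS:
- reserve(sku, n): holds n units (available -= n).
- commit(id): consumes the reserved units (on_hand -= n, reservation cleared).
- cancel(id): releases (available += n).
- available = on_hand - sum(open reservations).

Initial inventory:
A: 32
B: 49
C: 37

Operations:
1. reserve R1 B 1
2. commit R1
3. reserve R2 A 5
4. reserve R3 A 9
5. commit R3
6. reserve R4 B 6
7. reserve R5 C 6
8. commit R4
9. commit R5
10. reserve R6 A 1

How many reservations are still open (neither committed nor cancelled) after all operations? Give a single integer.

Step 1: reserve R1 B 1 -> on_hand[A=32 B=49 C=37] avail[A=32 B=48 C=37] open={R1}
Step 2: commit R1 -> on_hand[A=32 B=48 C=37] avail[A=32 B=48 C=37] open={}
Step 3: reserve R2 A 5 -> on_hand[A=32 B=48 C=37] avail[A=27 B=48 C=37] open={R2}
Step 4: reserve R3 A 9 -> on_hand[A=32 B=48 C=37] avail[A=18 B=48 C=37] open={R2,R3}
Step 5: commit R3 -> on_hand[A=23 B=48 C=37] avail[A=18 B=48 C=37] open={R2}
Step 6: reserve R4 B 6 -> on_hand[A=23 B=48 C=37] avail[A=18 B=42 C=37] open={R2,R4}
Step 7: reserve R5 C 6 -> on_hand[A=23 B=48 C=37] avail[A=18 B=42 C=31] open={R2,R4,R5}
Step 8: commit R4 -> on_hand[A=23 B=42 C=37] avail[A=18 B=42 C=31] open={R2,R5}
Step 9: commit R5 -> on_hand[A=23 B=42 C=31] avail[A=18 B=42 C=31] open={R2}
Step 10: reserve R6 A 1 -> on_hand[A=23 B=42 C=31] avail[A=17 B=42 C=31] open={R2,R6}
Open reservations: ['R2', 'R6'] -> 2

Answer: 2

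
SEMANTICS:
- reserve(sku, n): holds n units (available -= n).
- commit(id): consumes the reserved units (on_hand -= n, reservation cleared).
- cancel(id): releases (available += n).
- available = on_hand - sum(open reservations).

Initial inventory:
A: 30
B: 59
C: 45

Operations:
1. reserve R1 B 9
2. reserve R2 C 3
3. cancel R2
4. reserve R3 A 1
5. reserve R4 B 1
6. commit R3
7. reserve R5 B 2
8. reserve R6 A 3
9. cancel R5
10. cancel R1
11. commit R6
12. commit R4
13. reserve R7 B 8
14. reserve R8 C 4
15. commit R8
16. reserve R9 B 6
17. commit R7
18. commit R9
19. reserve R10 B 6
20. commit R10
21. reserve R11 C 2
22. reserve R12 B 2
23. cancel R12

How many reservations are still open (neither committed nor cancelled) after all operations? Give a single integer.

Answer: 1

Derivation:
Step 1: reserve R1 B 9 -> on_hand[A=30 B=59 C=45] avail[A=30 B=50 C=45] open={R1}
Step 2: reserve R2 C 3 -> on_hand[A=30 B=59 C=45] avail[A=30 B=50 C=42] open={R1,R2}
Step 3: cancel R2 -> on_hand[A=30 B=59 C=45] avail[A=30 B=50 C=45] open={R1}
Step 4: reserve R3 A 1 -> on_hand[A=30 B=59 C=45] avail[A=29 B=50 C=45] open={R1,R3}
Step 5: reserve R4 B 1 -> on_hand[A=30 B=59 C=45] avail[A=29 B=49 C=45] open={R1,R3,R4}
Step 6: commit R3 -> on_hand[A=29 B=59 C=45] avail[A=29 B=49 C=45] open={R1,R4}
Step 7: reserve R5 B 2 -> on_hand[A=29 B=59 C=45] avail[A=29 B=47 C=45] open={R1,R4,R5}
Step 8: reserve R6 A 3 -> on_hand[A=29 B=59 C=45] avail[A=26 B=47 C=45] open={R1,R4,R5,R6}
Step 9: cancel R5 -> on_hand[A=29 B=59 C=45] avail[A=26 B=49 C=45] open={R1,R4,R6}
Step 10: cancel R1 -> on_hand[A=29 B=59 C=45] avail[A=26 B=58 C=45] open={R4,R6}
Step 11: commit R6 -> on_hand[A=26 B=59 C=45] avail[A=26 B=58 C=45] open={R4}
Step 12: commit R4 -> on_hand[A=26 B=58 C=45] avail[A=26 B=58 C=45] open={}
Step 13: reserve R7 B 8 -> on_hand[A=26 B=58 C=45] avail[A=26 B=50 C=45] open={R7}
Step 14: reserve R8 C 4 -> on_hand[A=26 B=58 C=45] avail[A=26 B=50 C=41] open={R7,R8}
Step 15: commit R8 -> on_hand[A=26 B=58 C=41] avail[A=26 B=50 C=41] open={R7}
Step 16: reserve R9 B 6 -> on_hand[A=26 B=58 C=41] avail[A=26 B=44 C=41] open={R7,R9}
Step 17: commit R7 -> on_hand[A=26 B=50 C=41] avail[A=26 B=44 C=41] open={R9}
Step 18: commit R9 -> on_hand[A=26 B=44 C=41] avail[A=26 B=44 C=41] open={}
Step 19: reserve R10 B 6 -> on_hand[A=26 B=44 C=41] avail[A=26 B=38 C=41] open={R10}
Step 20: commit R10 -> on_hand[A=26 B=38 C=41] avail[A=26 B=38 C=41] open={}
Step 21: reserve R11 C 2 -> on_hand[A=26 B=38 C=41] avail[A=26 B=38 C=39] open={R11}
Step 22: reserve R12 B 2 -> on_hand[A=26 B=38 C=41] avail[A=26 B=36 C=39] open={R11,R12}
Step 23: cancel R12 -> on_hand[A=26 B=38 C=41] avail[A=26 B=38 C=39] open={R11}
Open reservations: ['R11'] -> 1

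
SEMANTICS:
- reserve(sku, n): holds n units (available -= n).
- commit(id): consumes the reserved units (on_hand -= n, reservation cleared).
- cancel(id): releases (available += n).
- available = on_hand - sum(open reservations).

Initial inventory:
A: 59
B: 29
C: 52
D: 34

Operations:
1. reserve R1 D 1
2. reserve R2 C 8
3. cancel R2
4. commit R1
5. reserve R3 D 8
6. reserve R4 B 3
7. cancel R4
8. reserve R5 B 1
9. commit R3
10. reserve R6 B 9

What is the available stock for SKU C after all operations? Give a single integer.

Step 1: reserve R1 D 1 -> on_hand[A=59 B=29 C=52 D=34] avail[A=59 B=29 C=52 D=33] open={R1}
Step 2: reserve R2 C 8 -> on_hand[A=59 B=29 C=52 D=34] avail[A=59 B=29 C=44 D=33] open={R1,R2}
Step 3: cancel R2 -> on_hand[A=59 B=29 C=52 D=34] avail[A=59 B=29 C=52 D=33] open={R1}
Step 4: commit R1 -> on_hand[A=59 B=29 C=52 D=33] avail[A=59 B=29 C=52 D=33] open={}
Step 5: reserve R3 D 8 -> on_hand[A=59 B=29 C=52 D=33] avail[A=59 B=29 C=52 D=25] open={R3}
Step 6: reserve R4 B 3 -> on_hand[A=59 B=29 C=52 D=33] avail[A=59 B=26 C=52 D=25] open={R3,R4}
Step 7: cancel R4 -> on_hand[A=59 B=29 C=52 D=33] avail[A=59 B=29 C=52 D=25] open={R3}
Step 8: reserve R5 B 1 -> on_hand[A=59 B=29 C=52 D=33] avail[A=59 B=28 C=52 D=25] open={R3,R5}
Step 9: commit R3 -> on_hand[A=59 B=29 C=52 D=25] avail[A=59 B=28 C=52 D=25] open={R5}
Step 10: reserve R6 B 9 -> on_hand[A=59 B=29 C=52 D=25] avail[A=59 B=19 C=52 D=25] open={R5,R6}
Final available[C] = 52

Answer: 52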